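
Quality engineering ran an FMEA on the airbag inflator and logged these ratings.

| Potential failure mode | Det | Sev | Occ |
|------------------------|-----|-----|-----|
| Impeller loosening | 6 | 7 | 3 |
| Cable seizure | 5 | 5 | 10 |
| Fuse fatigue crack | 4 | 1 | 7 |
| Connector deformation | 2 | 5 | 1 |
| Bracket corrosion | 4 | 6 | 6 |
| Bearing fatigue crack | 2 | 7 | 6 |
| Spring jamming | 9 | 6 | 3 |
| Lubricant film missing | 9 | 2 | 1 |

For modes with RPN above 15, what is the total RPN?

812

RPN = Severity × Occurrence × Detection:
  Impeller loosening: 7 × 3 × 6 = 126
  Cable seizure: 5 × 10 × 5 = 250
  Fuse fatigue crack: 1 × 7 × 4 = 28
  Connector deformation: 5 × 1 × 2 = 10
  Bracket corrosion: 6 × 6 × 4 = 144
  Bearing fatigue crack: 7 × 6 × 2 = 84
  Spring jamming: 6 × 3 × 9 = 162
  Lubricant film missing: 2 × 1 × 9 = 18
RPN > 15: Impeller loosening (126), Cable seizure (250), Fuse fatigue crack (28), Bracket corrosion (144), Bearing fatigue crack (84), Spring jamming (162), Lubricant film missing (18).
Sum: 126 + 250 + 28 + 144 + 84 + 162 + 18 = 812.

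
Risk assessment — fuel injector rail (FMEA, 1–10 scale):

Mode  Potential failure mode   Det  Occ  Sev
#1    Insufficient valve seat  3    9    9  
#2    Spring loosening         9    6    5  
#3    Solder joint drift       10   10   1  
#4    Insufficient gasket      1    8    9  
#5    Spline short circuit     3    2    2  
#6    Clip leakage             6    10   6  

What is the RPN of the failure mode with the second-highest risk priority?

RPN = Severity × Occurrence × Detection:
  #1: 9 × 9 × 3 = 243
  #2: 5 × 6 × 9 = 270
  #3: 1 × 10 × 10 = 100
  #4: 9 × 8 × 1 = 72
  #5: 2 × 2 × 3 = 12
  #6: 6 × 10 × 6 = 360
Sorted descending: 360, 270, 243, 100, 72, 12.
The second-highest RPN is 270 (#2).

270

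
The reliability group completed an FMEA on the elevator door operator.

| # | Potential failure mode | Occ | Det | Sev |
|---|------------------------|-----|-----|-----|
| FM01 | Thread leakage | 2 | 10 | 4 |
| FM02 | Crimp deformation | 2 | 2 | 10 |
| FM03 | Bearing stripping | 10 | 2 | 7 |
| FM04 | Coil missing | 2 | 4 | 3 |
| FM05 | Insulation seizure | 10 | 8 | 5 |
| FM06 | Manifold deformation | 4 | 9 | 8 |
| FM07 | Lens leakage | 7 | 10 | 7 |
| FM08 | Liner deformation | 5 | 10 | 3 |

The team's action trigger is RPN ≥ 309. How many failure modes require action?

RPN = Severity × Occurrence × Detection:
  FM01: 4 × 2 × 10 = 80
  FM02: 10 × 2 × 2 = 40
  FM03: 7 × 10 × 2 = 140
  FM04: 3 × 2 × 4 = 24
  FM05: 5 × 10 × 8 = 400
  FM06: 8 × 4 × 9 = 288
  FM07: 7 × 7 × 10 = 490
  FM08: 3 × 5 × 10 = 150
Modes with RPN ≥ 309: FM05 (400), FM07 (490) → 2.

2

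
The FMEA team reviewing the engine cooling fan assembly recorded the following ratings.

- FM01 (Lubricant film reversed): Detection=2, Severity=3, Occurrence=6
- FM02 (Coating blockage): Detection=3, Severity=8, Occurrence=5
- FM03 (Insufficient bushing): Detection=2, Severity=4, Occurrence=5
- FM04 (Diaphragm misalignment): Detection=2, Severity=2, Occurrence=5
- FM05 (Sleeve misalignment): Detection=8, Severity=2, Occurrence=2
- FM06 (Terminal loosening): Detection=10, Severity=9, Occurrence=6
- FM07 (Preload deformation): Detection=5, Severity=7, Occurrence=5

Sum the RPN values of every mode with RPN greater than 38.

875

RPN = Severity × Occurrence × Detection:
  FM01: 3 × 6 × 2 = 36
  FM02: 8 × 5 × 3 = 120
  FM03: 4 × 5 × 2 = 40
  FM04: 2 × 5 × 2 = 20
  FM05: 2 × 2 × 8 = 32
  FM06: 9 × 6 × 10 = 540
  FM07: 7 × 5 × 5 = 175
RPN > 38: FM02 (120), FM03 (40), FM06 (540), FM07 (175).
Sum: 120 + 40 + 540 + 175 = 875.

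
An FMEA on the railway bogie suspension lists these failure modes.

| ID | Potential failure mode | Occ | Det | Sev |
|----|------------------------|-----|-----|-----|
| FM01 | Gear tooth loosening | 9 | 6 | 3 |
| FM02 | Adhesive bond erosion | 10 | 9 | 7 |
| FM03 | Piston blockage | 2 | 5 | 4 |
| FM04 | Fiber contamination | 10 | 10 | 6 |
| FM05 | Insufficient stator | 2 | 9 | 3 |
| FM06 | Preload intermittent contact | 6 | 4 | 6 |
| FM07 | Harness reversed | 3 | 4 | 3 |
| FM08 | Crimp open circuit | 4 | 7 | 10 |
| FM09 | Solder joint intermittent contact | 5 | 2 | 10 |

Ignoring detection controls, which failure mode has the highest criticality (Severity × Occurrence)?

Criticality = Severity × Occurrence:
  FM01: 3 × 9 = 27
  FM02: 7 × 10 = 70
  FM03: 4 × 2 = 8
  FM04: 6 × 10 = 60
  FM05: 3 × 2 = 6
  FM06: 6 × 6 = 36
  FM07: 3 × 3 = 9
  FM08: 10 × 4 = 40
  FM09: 10 × 5 = 50
Highest criticality is 70 → FM02.

FM02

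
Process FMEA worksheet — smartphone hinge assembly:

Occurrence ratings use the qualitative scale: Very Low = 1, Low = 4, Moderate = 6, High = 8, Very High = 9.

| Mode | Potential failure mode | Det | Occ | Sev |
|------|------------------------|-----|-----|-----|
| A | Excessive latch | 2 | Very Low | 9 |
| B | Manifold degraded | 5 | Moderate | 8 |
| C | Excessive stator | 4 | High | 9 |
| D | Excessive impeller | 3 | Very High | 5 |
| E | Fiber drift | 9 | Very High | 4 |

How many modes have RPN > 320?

RPN = Severity × Occurrence × Detection:
  A: 9 × 1 × 2 = 18
  B: 8 × 6 × 5 = 240
  C: 9 × 8 × 4 = 288
  D: 5 × 9 × 3 = 135
  E: 4 × 9 × 9 = 324
Modes with RPN > 320: E (324) → 1.

1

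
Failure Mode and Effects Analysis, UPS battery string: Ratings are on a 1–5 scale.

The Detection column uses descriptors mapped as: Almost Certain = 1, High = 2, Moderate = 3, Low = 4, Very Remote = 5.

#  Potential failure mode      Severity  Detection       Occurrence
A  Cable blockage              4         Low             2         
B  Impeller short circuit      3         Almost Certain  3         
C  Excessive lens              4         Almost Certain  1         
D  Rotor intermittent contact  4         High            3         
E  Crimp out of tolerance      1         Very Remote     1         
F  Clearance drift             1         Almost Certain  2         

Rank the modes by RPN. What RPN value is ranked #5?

4

RPN = Severity × Occurrence × Detection:
  A: 4 × 2 × 4 = 32
  B: 3 × 3 × 1 = 9
  C: 4 × 1 × 1 = 4
  D: 4 × 3 × 2 = 24
  E: 1 × 1 × 5 = 5
  F: 1 × 2 × 1 = 2
Sorted descending: 32, 24, 9, 5, 4, 2.
The fifth-highest RPN is 4 (C).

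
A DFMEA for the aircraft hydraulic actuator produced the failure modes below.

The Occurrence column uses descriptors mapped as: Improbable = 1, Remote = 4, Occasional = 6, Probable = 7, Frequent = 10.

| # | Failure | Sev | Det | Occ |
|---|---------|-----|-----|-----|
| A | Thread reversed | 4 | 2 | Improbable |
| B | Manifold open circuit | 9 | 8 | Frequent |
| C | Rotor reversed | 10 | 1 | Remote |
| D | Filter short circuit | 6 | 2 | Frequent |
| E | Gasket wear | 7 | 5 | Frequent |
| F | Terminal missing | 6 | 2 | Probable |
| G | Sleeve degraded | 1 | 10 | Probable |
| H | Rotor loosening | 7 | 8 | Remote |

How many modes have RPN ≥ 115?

4

RPN = Severity × Occurrence × Detection:
  A: 4 × 1 × 2 = 8
  B: 9 × 10 × 8 = 720
  C: 10 × 4 × 1 = 40
  D: 6 × 10 × 2 = 120
  E: 7 × 10 × 5 = 350
  F: 6 × 7 × 2 = 84
  G: 1 × 7 × 10 = 70
  H: 7 × 4 × 8 = 224
Modes with RPN ≥ 115: B (720), D (120), E (350), H (224) → 4.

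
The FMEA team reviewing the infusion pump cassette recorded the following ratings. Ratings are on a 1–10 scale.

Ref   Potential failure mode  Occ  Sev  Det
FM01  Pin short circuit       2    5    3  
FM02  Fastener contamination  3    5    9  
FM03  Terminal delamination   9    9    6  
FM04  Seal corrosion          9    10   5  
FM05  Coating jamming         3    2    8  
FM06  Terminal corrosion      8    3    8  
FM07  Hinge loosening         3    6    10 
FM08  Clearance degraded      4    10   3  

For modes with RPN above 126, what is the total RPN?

RPN = Severity × Occurrence × Detection:
  FM01: 5 × 2 × 3 = 30
  FM02: 5 × 3 × 9 = 135
  FM03: 9 × 9 × 6 = 486
  FM04: 10 × 9 × 5 = 450
  FM05: 2 × 3 × 8 = 48
  FM06: 3 × 8 × 8 = 192
  FM07: 6 × 3 × 10 = 180
  FM08: 10 × 4 × 3 = 120
RPN > 126: FM02 (135), FM03 (486), FM04 (450), FM06 (192), FM07 (180).
Sum: 135 + 486 + 450 + 192 + 180 = 1443.

1443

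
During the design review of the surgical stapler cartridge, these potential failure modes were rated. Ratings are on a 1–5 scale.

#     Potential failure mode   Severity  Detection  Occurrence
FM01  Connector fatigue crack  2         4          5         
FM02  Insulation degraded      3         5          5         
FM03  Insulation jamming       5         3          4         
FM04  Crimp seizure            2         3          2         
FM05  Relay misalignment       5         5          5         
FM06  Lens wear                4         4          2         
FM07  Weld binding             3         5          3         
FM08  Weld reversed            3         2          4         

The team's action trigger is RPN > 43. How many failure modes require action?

RPN = Severity × Occurrence × Detection:
  FM01: 2 × 5 × 4 = 40
  FM02: 3 × 5 × 5 = 75
  FM03: 5 × 4 × 3 = 60
  FM04: 2 × 2 × 3 = 12
  FM05: 5 × 5 × 5 = 125
  FM06: 4 × 2 × 4 = 32
  FM07: 3 × 3 × 5 = 45
  FM08: 3 × 4 × 2 = 24
Modes with RPN > 43: FM02 (75), FM03 (60), FM05 (125), FM07 (45) → 4.

4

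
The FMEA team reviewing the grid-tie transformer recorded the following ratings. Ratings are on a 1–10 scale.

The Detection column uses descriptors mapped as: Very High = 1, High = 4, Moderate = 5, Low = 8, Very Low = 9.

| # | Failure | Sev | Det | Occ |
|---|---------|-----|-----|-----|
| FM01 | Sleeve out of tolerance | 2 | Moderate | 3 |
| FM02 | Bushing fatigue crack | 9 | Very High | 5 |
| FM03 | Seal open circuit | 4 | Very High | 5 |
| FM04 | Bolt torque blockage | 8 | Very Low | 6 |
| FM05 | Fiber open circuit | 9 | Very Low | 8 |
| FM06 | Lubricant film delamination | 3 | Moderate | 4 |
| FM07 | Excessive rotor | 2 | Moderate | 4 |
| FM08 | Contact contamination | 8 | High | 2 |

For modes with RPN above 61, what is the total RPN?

RPN = Severity × Occurrence × Detection:
  FM01: 2 × 3 × 5 = 30
  FM02: 9 × 5 × 1 = 45
  FM03: 4 × 5 × 1 = 20
  FM04: 8 × 6 × 9 = 432
  FM05: 9 × 8 × 9 = 648
  FM06: 3 × 4 × 5 = 60
  FM07: 2 × 4 × 5 = 40
  FM08: 8 × 2 × 4 = 64
RPN > 61: FM04 (432), FM05 (648), FM08 (64).
Sum: 432 + 648 + 64 = 1144.

1144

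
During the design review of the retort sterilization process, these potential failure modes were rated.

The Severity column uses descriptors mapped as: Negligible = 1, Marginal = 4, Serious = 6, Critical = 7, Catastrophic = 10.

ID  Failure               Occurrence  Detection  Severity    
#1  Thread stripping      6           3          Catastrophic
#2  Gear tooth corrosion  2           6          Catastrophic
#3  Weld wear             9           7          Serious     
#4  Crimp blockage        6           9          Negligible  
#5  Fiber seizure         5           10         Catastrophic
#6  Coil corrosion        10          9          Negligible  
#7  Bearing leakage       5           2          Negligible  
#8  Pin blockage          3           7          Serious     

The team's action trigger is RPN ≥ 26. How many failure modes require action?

RPN = Severity × Occurrence × Detection:
  #1: 10 × 6 × 3 = 180
  #2: 10 × 2 × 6 = 120
  #3: 6 × 9 × 7 = 378
  #4: 1 × 6 × 9 = 54
  #5: 10 × 5 × 10 = 500
  #6: 1 × 10 × 9 = 90
  #7: 1 × 5 × 2 = 10
  #8: 6 × 3 × 7 = 126
Modes with RPN ≥ 26: #1 (180), #2 (120), #3 (378), #4 (54), #5 (500), #6 (90), #8 (126) → 7.

7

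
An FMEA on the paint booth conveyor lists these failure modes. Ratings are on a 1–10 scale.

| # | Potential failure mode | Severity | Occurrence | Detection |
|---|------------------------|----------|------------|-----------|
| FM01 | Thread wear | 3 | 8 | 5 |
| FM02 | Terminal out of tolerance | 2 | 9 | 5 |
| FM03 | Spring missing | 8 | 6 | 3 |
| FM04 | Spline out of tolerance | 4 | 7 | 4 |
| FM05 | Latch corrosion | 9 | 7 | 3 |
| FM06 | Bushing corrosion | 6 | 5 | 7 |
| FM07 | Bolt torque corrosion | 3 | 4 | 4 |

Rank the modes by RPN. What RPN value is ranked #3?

144

RPN = Severity × Occurrence × Detection:
  FM01: 3 × 8 × 5 = 120
  FM02: 2 × 9 × 5 = 90
  FM03: 8 × 6 × 3 = 144
  FM04: 4 × 7 × 4 = 112
  FM05: 9 × 7 × 3 = 189
  FM06: 6 × 5 × 7 = 210
  FM07: 3 × 4 × 4 = 48
Sorted descending: 210, 189, 144, 120, 112, 90, 48.
The third-highest RPN is 144 (FM03).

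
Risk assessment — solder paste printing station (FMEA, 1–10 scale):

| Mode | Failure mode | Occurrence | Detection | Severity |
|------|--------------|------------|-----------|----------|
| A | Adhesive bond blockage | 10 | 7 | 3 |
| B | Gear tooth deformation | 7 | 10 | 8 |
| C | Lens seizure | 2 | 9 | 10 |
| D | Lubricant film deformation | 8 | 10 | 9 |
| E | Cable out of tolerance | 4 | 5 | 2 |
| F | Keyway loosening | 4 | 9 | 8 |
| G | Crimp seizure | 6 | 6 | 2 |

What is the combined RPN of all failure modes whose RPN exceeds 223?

RPN = Severity × Occurrence × Detection:
  A: 3 × 10 × 7 = 210
  B: 8 × 7 × 10 = 560
  C: 10 × 2 × 9 = 180
  D: 9 × 8 × 10 = 720
  E: 2 × 4 × 5 = 40
  F: 8 × 4 × 9 = 288
  G: 2 × 6 × 6 = 72
RPN > 223: B (560), D (720), F (288).
Sum: 560 + 720 + 288 = 1568.

1568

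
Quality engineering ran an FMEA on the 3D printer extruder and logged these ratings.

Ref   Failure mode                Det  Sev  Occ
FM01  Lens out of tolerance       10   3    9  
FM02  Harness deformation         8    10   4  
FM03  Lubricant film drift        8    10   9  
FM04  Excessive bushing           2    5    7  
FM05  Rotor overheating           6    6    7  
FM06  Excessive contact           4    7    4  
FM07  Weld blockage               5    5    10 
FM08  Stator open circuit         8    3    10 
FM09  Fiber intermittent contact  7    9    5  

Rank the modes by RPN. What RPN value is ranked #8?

RPN = Severity × Occurrence × Detection:
  FM01: 3 × 9 × 10 = 270
  FM02: 10 × 4 × 8 = 320
  FM03: 10 × 9 × 8 = 720
  FM04: 5 × 7 × 2 = 70
  FM05: 6 × 7 × 6 = 252
  FM06: 7 × 4 × 4 = 112
  FM07: 5 × 10 × 5 = 250
  FM08: 3 × 10 × 8 = 240
  FM09: 9 × 5 × 7 = 315
Sorted descending: 720, 320, 315, 270, 252, 250, 240, 112, 70.
The eighth-highest RPN is 112 (FM06).

112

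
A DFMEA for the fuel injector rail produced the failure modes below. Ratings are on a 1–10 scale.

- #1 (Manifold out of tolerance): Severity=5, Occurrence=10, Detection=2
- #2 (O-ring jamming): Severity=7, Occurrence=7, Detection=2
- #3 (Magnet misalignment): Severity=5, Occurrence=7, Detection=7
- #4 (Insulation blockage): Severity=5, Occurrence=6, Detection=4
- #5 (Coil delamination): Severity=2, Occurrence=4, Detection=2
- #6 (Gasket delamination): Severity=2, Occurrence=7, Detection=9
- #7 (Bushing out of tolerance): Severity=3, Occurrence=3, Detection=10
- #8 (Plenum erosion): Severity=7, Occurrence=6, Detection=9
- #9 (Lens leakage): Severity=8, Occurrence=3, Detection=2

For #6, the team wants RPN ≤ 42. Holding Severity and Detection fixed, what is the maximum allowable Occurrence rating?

#6: S=2, O=7, D=9 → current RPN = 126.
Fixed product = 18. Need 18 × O ≤ 42, so O ≤ 42/18 = 2.33.
Maximum integer Occurrence rating = 2 (gives RPN 36; O=3 would give 54 > 42).

2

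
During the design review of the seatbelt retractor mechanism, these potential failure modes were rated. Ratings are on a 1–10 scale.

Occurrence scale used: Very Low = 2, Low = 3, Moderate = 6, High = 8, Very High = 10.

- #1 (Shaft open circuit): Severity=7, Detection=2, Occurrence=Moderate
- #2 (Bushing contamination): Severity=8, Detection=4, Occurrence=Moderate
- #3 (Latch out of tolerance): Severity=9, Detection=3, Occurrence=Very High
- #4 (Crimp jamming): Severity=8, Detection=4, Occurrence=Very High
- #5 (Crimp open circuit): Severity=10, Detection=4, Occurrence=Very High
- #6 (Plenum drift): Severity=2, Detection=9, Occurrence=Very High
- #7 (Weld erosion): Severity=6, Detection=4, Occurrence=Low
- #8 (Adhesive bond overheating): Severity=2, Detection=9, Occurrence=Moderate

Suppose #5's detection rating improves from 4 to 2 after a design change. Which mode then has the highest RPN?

RPN = Severity × Occurrence × Detection:
  #1: 7 × 6 × 2 = 84
  #2: 8 × 6 × 4 = 192
  #3: 9 × 10 × 3 = 270
  #4: 8 × 10 × 4 = 320
  #5: 10 × 10 × 4 = 400
  #6: 2 × 10 × 9 = 180
  #7: 6 × 3 × 4 = 72
  #8: 2 × 6 × 9 = 108
After action: #5 → 10 × 10 × 2 = 200.
Revised RPNs: #4=320, #3=270, #5=200, #2=192, #6=180, #8=108, #1=84, #7=72.
Highest is now #4 (320).

#4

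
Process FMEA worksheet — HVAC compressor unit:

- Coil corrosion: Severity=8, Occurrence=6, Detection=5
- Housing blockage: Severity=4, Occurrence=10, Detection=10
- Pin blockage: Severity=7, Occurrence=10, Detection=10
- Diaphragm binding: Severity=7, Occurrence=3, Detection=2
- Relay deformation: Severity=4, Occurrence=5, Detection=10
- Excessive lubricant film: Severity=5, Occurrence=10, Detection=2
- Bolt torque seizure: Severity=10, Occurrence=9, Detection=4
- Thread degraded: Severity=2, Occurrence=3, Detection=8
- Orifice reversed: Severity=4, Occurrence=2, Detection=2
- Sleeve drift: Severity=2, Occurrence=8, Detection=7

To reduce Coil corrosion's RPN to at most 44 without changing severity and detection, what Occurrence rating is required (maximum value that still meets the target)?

Coil corrosion: S=8, O=6, D=5 → current RPN = 240.
Fixed product = 40. Need 40 × O ≤ 44, so O ≤ 44/40 = 1.10.
Maximum integer Occurrence rating = 1 (gives RPN 40; O=2 would give 80 > 44).

1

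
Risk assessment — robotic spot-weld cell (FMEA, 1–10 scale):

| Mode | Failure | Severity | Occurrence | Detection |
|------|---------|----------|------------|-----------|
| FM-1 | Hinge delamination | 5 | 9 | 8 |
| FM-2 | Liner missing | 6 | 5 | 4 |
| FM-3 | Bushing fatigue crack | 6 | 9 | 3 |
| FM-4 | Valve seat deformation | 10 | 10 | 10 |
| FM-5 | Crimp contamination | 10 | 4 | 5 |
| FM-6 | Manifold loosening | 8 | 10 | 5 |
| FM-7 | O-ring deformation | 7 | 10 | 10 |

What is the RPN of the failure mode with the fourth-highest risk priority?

360

RPN = Severity × Occurrence × Detection:
  FM-1: 5 × 9 × 8 = 360
  FM-2: 6 × 5 × 4 = 120
  FM-3: 6 × 9 × 3 = 162
  FM-4: 10 × 10 × 10 = 1000
  FM-5: 10 × 4 × 5 = 200
  FM-6: 8 × 10 × 5 = 400
  FM-7: 7 × 10 × 10 = 700
Sorted descending: 1000, 700, 400, 360, 200, 162, 120.
The fourth-highest RPN is 360 (FM-1).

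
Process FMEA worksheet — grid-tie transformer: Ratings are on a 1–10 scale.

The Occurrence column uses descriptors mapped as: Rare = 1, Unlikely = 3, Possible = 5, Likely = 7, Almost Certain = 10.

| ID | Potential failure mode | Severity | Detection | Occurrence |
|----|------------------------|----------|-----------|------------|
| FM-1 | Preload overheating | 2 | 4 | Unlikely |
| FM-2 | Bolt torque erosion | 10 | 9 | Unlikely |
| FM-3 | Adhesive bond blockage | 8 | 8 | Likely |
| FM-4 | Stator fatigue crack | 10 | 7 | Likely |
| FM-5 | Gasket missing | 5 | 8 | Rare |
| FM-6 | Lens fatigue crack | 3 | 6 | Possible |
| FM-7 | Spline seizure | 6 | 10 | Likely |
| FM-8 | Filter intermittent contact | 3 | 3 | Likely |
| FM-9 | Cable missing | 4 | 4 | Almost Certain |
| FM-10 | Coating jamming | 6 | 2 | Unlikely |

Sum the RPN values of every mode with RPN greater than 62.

1941

RPN = Severity × Occurrence × Detection:
  FM-1: 2 × 3 × 4 = 24
  FM-2: 10 × 3 × 9 = 270
  FM-3: 8 × 7 × 8 = 448
  FM-4: 10 × 7 × 7 = 490
  FM-5: 5 × 1 × 8 = 40
  FM-6: 3 × 5 × 6 = 90
  FM-7: 6 × 7 × 10 = 420
  FM-8: 3 × 7 × 3 = 63
  FM-9: 4 × 10 × 4 = 160
  FM-10: 6 × 3 × 2 = 36
RPN > 62: FM-2 (270), FM-3 (448), FM-4 (490), FM-6 (90), FM-7 (420), FM-8 (63), FM-9 (160).
Sum: 270 + 448 + 490 + 90 + 420 + 63 + 160 = 1941.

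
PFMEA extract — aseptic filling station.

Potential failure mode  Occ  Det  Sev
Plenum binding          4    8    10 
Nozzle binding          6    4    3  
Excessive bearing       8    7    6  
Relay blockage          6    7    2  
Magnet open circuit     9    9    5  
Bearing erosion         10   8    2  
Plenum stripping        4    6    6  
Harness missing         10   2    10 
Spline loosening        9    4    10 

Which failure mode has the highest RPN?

Magnet open circuit

RPN = Severity × Occurrence × Detection:
  Plenum binding: 10 × 4 × 8 = 320
  Nozzle binding: 3 × 6 × 4 = 72
  Excessive bearing: 6 × 8 × 7 = 336
  Relay blockage: 2 × 6 × 7 = 84
  Magnet open circuit: 5 × 9 × 9 = 405
  Bearing erosion: 2 × 10 × 8 = 160
  Plenum stripping: 6 × 4 × 6 = 144
  Harness missing: 10 × 10 × 2 = 200
  Spline loosening: 10 × 9 × 4 = 360
Highest RPN is 405 → Magnet open circuit.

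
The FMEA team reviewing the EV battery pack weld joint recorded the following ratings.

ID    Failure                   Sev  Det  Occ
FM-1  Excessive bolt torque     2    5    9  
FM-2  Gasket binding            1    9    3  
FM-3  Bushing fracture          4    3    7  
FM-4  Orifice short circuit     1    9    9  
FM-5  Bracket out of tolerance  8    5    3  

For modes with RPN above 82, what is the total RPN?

RPN = Severity × Occurrence × Detection:
  FM-1: 2 × 9 × 5 = 90
  FM-2: 1 × 3 × 9 = 27
  FM-3: 4 × 7 × 3 = 84
  FM-4: 1 × 9 × 9 = 81
  FM-5: 8 × 3 × 5 = 120
RPN > 82: FM-1 (90), FM-3 (84), FM-5 (120).
Sum: 90 + 84 + 120 = 294.

294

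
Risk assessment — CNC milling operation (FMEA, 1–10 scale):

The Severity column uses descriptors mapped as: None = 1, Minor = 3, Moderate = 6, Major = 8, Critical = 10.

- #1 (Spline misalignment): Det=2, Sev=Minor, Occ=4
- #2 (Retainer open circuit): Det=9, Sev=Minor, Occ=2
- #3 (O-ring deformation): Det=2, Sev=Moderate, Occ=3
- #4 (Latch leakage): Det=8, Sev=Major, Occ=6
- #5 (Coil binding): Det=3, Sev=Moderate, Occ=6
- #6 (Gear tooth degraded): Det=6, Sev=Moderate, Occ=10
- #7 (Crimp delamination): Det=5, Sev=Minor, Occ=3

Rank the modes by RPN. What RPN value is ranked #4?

RPN = Severity × Occurrence × Detection:
  #1: 3 × 4 × 2 = 24
  #2: 3 × 2 × 9 = 54
  #3: 6 × 3 × 2 = 36
  #4: 8 × 6 × 8 = 384
  #5: 6 × 6 × 3 = 108
  #6: 6 × 10 × 6 = 360
  #7: 3 × 3 × 5 = 45
Sorted descending: 384, 360, 108, 54, 45, 36, 24.
The fourth-highest RPN is 54 (#2).

54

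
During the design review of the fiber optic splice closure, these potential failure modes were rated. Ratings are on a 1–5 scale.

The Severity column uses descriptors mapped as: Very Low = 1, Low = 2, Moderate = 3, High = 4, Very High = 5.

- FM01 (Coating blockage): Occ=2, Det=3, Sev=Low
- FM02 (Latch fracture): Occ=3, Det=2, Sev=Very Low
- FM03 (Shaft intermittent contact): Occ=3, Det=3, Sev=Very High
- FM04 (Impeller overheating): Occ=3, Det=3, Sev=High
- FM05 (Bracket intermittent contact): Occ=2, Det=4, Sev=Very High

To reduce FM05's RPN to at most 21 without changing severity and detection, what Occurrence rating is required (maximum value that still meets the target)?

1

FM05: S=5, O=2, D=4 → current RPN = 40.
Fixed product = 20. Need 20 × O ≤ 21, so O ≤ 21/20 = 1.05.
Maximum integer Occurrence rating = 1 (gives RPN 20; O=2 would give 40 > 21).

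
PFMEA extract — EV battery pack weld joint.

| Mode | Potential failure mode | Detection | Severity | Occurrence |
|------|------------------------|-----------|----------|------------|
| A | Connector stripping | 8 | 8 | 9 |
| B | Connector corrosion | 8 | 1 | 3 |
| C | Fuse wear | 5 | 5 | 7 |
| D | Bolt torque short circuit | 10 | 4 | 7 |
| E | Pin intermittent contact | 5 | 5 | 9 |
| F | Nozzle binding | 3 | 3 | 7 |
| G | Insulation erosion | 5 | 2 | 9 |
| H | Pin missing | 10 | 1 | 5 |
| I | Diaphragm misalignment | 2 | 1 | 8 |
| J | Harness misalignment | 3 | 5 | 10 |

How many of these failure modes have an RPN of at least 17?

RPN = Severity × Occurrence × Detection:
  A: 8 × 9 × 8 = 576
  B: 1 × 3 × 8 = 24
  C: 5 × 7 × 5 = 175
  D: 4 × 7 × 10 = 280
  E: 5 × 9 × 5 = 225
  F: 3 × 7 × 3 = 63
  G: 2 × 9 × 5 = 90
  H: 1 × 5 × 10 = 50
  I: 1 × 8 × 2 = 16
  J: 5 × 10 × 3 = 150
Modes with RPN ≥ 17: A (576), B (24), C (175), D (280), E (225), F (63), G (90), H (50), J (150) → 9.

9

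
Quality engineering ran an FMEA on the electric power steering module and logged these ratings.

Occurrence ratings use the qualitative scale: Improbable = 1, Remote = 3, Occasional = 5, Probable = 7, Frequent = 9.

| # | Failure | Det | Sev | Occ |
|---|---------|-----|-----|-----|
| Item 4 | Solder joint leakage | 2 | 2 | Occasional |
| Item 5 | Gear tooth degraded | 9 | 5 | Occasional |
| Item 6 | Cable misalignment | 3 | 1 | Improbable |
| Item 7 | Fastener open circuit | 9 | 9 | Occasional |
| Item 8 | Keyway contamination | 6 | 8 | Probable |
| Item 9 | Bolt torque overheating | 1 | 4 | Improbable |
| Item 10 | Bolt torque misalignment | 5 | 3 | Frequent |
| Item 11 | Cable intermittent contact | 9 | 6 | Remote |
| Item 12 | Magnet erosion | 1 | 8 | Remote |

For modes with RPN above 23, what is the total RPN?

RPN = Severity × Occurrence × Detection:
  Item 4: 2 × 5 × 2 = 20
  Item 5: 5 × 5 × 9 = 225
  Item 6: 1 × 1 × 3 = 3
  Item 7: 9 × 5 × 9 = 405
  Item 8: 8 × 7 × 6 = 336
  Item 9: 4 × 1 × 1 = 4
  Item 10: 3 × 9 × 5 = 135
  Item 11: 6 × 3 × 9 = 162
  Item 12: 8 × 3 × 1 = 24
RPN > 23: Item 5 (225), Item 7 (405), Item 8 (336), Item 10 (135), Item 11 (162), Item 12 (24).
Sum: 225 + 405 + 336 + 135 + 162 + 24 = 1287.

1287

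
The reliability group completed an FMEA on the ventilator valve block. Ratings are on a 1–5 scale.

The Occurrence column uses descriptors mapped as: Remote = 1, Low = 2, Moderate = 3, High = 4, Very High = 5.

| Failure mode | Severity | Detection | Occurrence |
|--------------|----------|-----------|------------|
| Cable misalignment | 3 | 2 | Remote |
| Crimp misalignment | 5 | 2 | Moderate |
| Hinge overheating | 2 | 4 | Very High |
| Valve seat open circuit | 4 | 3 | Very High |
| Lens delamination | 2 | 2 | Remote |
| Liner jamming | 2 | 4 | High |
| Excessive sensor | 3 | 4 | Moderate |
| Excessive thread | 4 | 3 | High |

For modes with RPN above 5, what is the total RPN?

252

RPN = Severity × Occurrence × Detection:
  Cable misalignment: 3 × 1 × 2 = 6
  Crimp misalignment: 5 × 3 × 2 = 30
  Hinge overheating: 2 × 5 × 4 = 40
  Valve seat open circuit: 4 × 5 × 3 = 60
  Lens delamination: 2 × 1 × 2 = 4
  Liner jamming: 2 × 4 × 4 = 32
  Excessive sensor: 3 × 3 × 4 = 36
  Excessive thread: 4 × 4 × 3 = 48
RPN > 5: Cable misalignment (6), Crimp misalignment (30), Hinge overheating (40), Valve seat open circuit (60), Liner jamming (32), Excessive sensor (36), Excessive thread (48).
Sum: 6 + 30 + 40 + 60 + 32 + 36 + 48 = 252.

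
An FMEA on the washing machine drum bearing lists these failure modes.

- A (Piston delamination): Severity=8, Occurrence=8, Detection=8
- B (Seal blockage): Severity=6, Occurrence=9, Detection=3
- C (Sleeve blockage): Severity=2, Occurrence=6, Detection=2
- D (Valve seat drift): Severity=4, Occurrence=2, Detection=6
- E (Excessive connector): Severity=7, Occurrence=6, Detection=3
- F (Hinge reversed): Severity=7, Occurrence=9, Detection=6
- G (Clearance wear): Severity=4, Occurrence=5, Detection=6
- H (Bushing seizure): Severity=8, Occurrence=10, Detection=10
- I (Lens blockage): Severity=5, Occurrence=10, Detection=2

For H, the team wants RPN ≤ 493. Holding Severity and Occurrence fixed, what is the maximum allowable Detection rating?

6

H: S=8, O=10, D=10 → current RPN = 800.
Fixed product = 80. Need 80 × D ≤ 493, so D ≤ 493/80 = 6.16.
Maximum integer Detection rating = 6 (gives RPN 480; D=7 would give 560 > 493).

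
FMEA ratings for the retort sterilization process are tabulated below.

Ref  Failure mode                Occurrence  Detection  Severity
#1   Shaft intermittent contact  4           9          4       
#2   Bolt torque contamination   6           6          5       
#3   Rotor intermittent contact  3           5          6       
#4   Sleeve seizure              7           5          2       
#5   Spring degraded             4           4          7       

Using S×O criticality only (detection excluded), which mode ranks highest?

#2

Criticality = Severity × Occurrence:
  #1: 4 × 4 = 16
  #2: 5 × 6 = 30
  #3: 6 × 3 = 18
  #4: 2 × 7 = 14
  #5: 7 × 4 = 28
Highest criticality is 30 → #2.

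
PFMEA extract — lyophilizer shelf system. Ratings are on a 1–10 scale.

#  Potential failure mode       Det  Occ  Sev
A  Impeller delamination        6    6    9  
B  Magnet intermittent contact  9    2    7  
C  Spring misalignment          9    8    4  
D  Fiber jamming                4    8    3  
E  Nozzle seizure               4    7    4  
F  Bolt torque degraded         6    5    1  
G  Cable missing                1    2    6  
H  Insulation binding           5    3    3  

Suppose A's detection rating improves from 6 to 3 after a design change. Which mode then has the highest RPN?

RPN = Severity × Occurrence × Detection:
  A: 9 × 6 × 6 = 324
  B: 7 × 2 × 9 = 126
  C: 4 × 8 × 9 = 288
  D: 3 × 8 × 4 = 96
  E: 4 × 7 × 4 = 112
  F: 1 × 5 × 6 = 30
  G: 6 × 2 × 1 = 12
  H: 3 × 3 × 5 = 45
After action: A → 9 × 6 × 3 = 162.
Revised RPNs: C=288, A=162, B=126, E=112, D=96, H=45, F=30, G=12.
Highest is now C (288).

C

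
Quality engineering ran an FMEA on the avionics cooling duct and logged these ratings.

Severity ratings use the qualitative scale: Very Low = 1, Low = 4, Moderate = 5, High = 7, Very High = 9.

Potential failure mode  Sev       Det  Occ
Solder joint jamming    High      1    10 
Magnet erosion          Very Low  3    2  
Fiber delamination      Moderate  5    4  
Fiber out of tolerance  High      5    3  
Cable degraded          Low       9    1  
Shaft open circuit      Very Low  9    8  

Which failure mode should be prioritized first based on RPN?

Fiber out of tolerance

RPN = Severity × Occurrence × Detection:
  Solder joint jamming: 7 × 10 × 1 = 70
  Magnet erosion: 1 × 2 × 3 = 6
  Fiber delamination: 5 × 4 × 5 = 100
  Fiber out of tolerance: 7 × 3 × 5 = 105
  Cable degraded: 4 × 1 × 9 = 36
  Shaft open circuit: 1 × 8 × 9 = 72
Highest RPN is 105 → Fiber out of tolerance.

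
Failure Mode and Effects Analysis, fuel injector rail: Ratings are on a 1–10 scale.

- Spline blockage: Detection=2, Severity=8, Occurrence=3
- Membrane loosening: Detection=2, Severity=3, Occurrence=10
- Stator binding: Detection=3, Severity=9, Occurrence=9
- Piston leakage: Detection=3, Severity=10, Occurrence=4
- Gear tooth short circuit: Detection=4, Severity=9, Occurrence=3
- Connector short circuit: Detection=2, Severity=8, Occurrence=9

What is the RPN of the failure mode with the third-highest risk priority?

120

RPN = Severity × Occurrence × Detection:
  Spline blockage: 8 × 3 × 2 = 48
  Membrane loosening: 3 × 10 × 2 = 60
  Stator binding: 9 × 9 × 3 = 243
  Piston leakage: 10 × 4 × 3 = 120
  Gear tooth short circuit: 9 × 3 × 4 = 108
  Connector short circuit: 8 × 9 × 2 = 144
Sorted descending: 243, 144, 120, 108, 60, 48.
The third-highest RPN is 120 (Piston leakage).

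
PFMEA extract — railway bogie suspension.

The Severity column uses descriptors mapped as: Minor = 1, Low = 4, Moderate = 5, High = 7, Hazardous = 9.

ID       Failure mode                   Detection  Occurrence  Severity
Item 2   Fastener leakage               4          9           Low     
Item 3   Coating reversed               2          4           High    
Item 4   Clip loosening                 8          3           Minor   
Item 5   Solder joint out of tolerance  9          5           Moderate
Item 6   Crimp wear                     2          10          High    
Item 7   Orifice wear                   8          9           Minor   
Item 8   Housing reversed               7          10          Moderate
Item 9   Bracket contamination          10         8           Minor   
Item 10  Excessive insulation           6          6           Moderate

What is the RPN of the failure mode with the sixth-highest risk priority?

80

RPN = Severity × Occurrence × Detection:
  Item 2: 4 × 9 × 4 = 144
  Item 3: 7 × 4 × 2 = 56
  Item 4: 1 × 3 × 8 = 24
  Item 5: 5 × 5 × 9 = 225
  Item 6: 7 × 10 × 2 = 140
  Item 7: 1 × 9 × 8 = 72
  Item 8: 5 × 10 × 7 = 350
  Item 9: 1 × 8 × 10 = 80
  Item 10: 5 × 6 × 6 = 180
Sorted descending: 350, 225, 180, 144, 140, 80, 72, 56, 24.
The sixth-highest RPN is 80 (Item 9).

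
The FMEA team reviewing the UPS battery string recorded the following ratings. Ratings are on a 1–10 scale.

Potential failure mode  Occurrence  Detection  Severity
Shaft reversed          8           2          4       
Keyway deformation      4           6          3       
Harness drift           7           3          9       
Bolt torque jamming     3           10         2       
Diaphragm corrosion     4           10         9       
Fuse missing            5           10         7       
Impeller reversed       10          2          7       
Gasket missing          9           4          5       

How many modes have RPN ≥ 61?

RPN = Severity × Occurrence × Detection:
  Shaft reversed: 4 × 8 × 2 = 64
  Keyway deformation: 3 × 4 × 6 = 72
  Harness drift: 9 × 7 × 3 = 189
  Bolt torque jamming: 2 × 3 × 10 = 60
  Diaphragm corrosion: 9 × 4 × 10 = 360
  Fuse missing: 7 × 5 × 10 = 350
  Impeller reversed: 7 × 10 × 2 = 140
  Gasket missing: 5 × 9 × 4 = 180
Modes with RPN ≥ 61: Shaft reversed (64), Keyway deformation (72), Harness drift (189), Diaphragm corrosion (360), Fuse missing (350), Impeller reversed (140), Gasket missing (180) → 7.

7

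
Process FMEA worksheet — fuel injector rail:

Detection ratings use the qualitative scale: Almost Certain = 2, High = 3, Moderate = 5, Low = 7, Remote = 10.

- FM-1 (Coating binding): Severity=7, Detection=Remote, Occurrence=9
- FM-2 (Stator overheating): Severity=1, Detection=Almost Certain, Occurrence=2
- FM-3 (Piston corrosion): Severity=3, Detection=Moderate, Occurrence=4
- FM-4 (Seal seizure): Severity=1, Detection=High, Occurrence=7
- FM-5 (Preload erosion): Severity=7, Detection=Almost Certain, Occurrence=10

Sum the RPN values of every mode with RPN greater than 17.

RPN = Severity × Occurrence × Detection:
  FM-1: 7 × 9 × 10 = 630
  FM-2: 1 × 2 × 2 = 4
  FM-3: 3 × 4 × 5 = 60
  FM-4: 1 × 7 × 3 = 21
  FM-5: 7 × 10 × 2 = 140
RPN > 17: FM-1 (630), FM-3 (60), FM-4 (21), FM-5 (140).
Sum: 630 + 60 + 21 + 140 = 851.

851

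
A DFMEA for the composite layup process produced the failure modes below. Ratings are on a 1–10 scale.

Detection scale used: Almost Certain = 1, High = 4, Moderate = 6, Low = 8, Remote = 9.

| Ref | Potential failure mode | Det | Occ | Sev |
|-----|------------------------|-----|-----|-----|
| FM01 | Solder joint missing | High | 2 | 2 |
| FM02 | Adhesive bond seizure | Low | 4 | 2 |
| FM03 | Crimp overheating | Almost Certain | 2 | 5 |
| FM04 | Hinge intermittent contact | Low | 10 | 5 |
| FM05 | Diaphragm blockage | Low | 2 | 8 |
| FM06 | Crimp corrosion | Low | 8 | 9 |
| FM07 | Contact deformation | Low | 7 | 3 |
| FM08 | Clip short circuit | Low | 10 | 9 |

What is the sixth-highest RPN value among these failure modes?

64

RPN = Severity × Occurrence × Detection:
  FM01: 2 × 2 × 4 = 16
  FM02: 2 × 4 × 8 = 64
  FM03: 5 × 2 × 1 = 10
  FM04: 5 × 10 × 8 = 400
  FM05: 8 × 2 × 8 = 128
  FM06: 9 × 8 × 8 = 576
  FM07: 3 × 7 × 8 = 168
  FM08: 9 × 10 × 8 = 720
Sorted descending: 720, 576, 400, 168, 128, 64, 16, 10.
The sixth-highest RPN is 64 (FM02).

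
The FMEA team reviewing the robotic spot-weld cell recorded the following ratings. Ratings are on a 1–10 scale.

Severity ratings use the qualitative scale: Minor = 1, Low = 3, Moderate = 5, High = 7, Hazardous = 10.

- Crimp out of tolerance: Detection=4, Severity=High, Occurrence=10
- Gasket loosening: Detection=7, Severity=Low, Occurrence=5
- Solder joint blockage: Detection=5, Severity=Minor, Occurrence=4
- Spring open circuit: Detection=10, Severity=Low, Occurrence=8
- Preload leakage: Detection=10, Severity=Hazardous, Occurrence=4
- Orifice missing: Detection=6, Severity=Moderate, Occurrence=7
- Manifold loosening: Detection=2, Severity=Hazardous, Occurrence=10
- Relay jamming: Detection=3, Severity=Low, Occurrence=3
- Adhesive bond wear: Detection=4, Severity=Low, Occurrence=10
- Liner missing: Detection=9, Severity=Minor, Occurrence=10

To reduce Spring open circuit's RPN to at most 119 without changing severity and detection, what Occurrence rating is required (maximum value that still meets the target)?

Spring open circuit: S=3, O=8, D=10 → current RPN = 240.
Fixed product = 30. Need 30 × O ≤ 119, so O ≤ 119/30 = 3.97.
Maximum integer Occurrence rating = 3 (gives RPN 90; O=4 would give 120 > 119).

3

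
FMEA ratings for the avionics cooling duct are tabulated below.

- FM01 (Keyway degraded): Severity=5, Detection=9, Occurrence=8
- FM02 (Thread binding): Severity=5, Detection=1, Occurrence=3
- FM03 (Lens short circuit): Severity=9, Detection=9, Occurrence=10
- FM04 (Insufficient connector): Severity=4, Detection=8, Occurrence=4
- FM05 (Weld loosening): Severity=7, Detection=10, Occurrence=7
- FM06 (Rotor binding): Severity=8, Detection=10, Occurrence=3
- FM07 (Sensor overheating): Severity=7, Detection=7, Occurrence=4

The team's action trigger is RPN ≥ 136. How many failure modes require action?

5

RPN = Severity × Occurrence × Detection:
  FM01: 5 × 8 × 9 = 360
  FM02: 5 × 3 × 1 = 15
  FM03: 9 × 10 × 9 = 810
  FM04: 4 × 4 × 8 = 128
  FM05: 7 × 7 × 10 = 490
  FM06: 8 × 3 × 10 = 240
  FM07: 7 × 4 × 7 = 196
Modes with RPN ≥ 136: FM01 (360), FM03 (810), FM05 (490), FM06 (240), FM07 (196) → 5.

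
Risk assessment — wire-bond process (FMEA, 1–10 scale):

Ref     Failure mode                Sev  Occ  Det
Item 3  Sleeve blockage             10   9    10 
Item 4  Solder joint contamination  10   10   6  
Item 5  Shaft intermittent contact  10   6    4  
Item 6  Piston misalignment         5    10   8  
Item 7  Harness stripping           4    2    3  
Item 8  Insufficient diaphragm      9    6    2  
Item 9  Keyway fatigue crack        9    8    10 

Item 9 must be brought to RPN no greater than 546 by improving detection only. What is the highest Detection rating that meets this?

Item 9: S=9, O=8, D=10 → current RPN = 720.
Fixed product = 72. Need 72 × D ≤ 546, so D ≤ 546/72 = 7.58.
Maximum integer Detection rating = 7 (gives RPN 504; D=8 would give 576 > 546).

7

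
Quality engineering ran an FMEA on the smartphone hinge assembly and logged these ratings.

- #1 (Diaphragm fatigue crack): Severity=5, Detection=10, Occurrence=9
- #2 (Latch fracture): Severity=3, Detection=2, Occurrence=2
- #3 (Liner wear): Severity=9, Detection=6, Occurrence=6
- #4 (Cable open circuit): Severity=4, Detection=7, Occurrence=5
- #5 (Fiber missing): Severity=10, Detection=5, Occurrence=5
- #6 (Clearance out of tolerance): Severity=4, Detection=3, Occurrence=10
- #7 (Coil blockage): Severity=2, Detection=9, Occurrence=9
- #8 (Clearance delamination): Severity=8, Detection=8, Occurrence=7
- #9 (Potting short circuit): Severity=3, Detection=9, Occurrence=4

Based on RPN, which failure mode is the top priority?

RPN = Severity × Occurrence × Detection:
  #1: 5 × 9 × 10 = 450
  #2: 3 × 2 × 2 = 12
  #3: 9 × 6 × 6 = 324
  #4: 4 × 5 × 7 = 140
  #5: 10 × 5 × 5 = 250
  #6: 4 × 10 × 3 = 120
  #7: 2 × 9 × 9 = 162
  #8: 8 × 7 × 8 = 448
  #9: 3 × 4 × 9 = 108
Highest RPN is 450 → #1.

#1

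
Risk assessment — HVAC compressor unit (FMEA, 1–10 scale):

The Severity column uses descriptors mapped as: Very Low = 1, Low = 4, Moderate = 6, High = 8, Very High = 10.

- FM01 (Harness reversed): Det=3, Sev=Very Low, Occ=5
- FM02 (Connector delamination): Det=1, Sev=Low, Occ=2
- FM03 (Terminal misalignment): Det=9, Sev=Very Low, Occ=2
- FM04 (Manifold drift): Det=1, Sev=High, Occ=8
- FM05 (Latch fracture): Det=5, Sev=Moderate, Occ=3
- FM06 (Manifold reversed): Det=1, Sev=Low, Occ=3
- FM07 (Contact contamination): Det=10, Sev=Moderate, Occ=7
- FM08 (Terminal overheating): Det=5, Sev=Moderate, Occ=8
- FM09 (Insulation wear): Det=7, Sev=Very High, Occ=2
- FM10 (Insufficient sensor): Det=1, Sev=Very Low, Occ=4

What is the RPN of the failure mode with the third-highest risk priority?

RPN = Severity × Occurrence × Detection:
  FM01: 1 × 5 × 3 = 15
  FM02: 4 × 2 × 1 = 8
  FM03: 1 × 2 × 9 = 18
  FM04: 8 × 8 × 1 = 64
  FM05: 6 × 3 × 5 = 90
  FM06: 4 × 3 × 1 = 12
  FM07: 6 × 7 × 10 = 420
  FM08: 6 × 8 × 5 = 240
  FM09: 10 × 2 × 7 = 140
  FM10: 1 × 4 × 1 = 4
Sorted descending: 420, 240, 140, 90, 64, 18, 15, 12, 8, 4.
The third-highest RPN is 140 (FM09).

140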